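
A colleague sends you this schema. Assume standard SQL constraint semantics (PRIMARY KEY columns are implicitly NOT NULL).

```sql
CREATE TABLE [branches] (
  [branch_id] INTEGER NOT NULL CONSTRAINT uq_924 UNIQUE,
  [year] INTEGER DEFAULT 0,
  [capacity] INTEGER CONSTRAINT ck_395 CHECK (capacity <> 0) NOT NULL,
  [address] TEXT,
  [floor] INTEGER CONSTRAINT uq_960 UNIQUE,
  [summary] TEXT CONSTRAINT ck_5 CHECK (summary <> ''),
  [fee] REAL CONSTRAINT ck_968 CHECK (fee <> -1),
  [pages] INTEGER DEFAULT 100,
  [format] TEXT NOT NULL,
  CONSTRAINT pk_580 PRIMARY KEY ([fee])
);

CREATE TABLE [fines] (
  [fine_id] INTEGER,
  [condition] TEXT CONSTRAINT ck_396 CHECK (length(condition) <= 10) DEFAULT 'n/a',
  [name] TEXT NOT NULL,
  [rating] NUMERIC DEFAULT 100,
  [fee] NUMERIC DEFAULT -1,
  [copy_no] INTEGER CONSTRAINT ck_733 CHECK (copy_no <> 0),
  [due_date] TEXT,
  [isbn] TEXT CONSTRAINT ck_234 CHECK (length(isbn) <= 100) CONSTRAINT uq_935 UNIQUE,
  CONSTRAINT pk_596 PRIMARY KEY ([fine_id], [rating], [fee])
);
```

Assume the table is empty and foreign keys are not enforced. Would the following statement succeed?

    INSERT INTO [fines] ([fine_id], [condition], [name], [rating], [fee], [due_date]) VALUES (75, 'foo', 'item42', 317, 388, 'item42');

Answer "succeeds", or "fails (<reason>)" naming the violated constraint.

succeeds

NOT NULL columns: fee is supplied; fine_id is supplied; name is supplied; rating is supplied.
CHECK constraints: 'foo' satisfies (length(condition) <= 10).
No constraint is violated.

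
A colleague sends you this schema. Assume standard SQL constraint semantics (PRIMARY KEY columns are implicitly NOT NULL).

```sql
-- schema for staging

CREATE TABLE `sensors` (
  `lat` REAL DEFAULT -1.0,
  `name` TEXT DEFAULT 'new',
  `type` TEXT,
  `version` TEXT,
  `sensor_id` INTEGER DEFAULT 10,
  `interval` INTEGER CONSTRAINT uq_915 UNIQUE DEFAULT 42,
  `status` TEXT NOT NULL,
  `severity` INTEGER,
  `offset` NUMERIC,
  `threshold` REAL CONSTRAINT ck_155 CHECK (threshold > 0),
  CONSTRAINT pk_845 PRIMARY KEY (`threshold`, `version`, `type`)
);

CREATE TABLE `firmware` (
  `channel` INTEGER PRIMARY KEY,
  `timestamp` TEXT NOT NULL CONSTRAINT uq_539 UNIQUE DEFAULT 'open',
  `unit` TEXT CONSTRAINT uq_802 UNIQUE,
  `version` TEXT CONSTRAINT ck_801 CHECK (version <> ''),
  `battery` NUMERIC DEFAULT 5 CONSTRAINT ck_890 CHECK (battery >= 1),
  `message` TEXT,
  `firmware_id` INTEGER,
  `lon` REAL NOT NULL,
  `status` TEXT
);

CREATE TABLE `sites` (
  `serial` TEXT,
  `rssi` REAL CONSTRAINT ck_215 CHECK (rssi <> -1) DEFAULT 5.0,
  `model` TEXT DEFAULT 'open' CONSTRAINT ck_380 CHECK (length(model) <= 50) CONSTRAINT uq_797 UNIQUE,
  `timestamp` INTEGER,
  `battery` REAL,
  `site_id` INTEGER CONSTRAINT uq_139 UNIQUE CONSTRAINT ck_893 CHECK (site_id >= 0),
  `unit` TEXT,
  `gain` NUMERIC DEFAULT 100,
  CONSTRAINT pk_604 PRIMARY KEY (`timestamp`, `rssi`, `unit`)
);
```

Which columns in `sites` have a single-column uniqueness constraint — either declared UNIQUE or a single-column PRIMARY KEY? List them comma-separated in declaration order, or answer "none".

model, site_id

- serial: no UNIQUE or single-column PK constraint.
- rssi: part of a composite PRIMARY KEY — only the tuple is unique, not this column on its own.
- model: declared UNIQUE → unique.
- timestamp: part of a composite PRIMARY KEY — only the tuple is unique, not this column on its own.
- battery: no UNIQUE or single-column PK constraint.
- site_id: declared UNIQUE → unique.
- unit: part of a composite PRIMARY KEY — only the tuple is unique, not this column on its own.
- gain: no UNIQUE or single-column PK constraint.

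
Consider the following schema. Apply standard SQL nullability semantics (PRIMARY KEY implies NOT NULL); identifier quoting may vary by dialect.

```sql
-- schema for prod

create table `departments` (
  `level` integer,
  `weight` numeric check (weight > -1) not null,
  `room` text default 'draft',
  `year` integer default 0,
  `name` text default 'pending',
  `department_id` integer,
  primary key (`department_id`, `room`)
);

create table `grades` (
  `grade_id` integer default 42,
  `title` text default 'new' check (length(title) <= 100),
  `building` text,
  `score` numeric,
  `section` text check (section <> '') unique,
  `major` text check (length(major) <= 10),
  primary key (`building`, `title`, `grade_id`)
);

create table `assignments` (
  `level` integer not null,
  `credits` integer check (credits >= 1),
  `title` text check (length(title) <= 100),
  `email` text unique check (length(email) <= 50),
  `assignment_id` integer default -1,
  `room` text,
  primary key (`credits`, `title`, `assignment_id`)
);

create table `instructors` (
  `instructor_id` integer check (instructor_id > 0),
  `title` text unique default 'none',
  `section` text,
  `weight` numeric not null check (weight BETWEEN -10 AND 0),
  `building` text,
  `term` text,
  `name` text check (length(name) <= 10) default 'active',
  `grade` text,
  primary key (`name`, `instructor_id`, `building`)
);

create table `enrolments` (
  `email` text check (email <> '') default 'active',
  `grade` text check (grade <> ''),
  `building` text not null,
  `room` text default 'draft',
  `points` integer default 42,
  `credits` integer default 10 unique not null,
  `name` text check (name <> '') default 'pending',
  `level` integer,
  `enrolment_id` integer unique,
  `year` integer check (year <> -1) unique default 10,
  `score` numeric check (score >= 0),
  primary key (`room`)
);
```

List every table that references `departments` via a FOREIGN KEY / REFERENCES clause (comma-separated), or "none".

No REFERENCES clause anywhere in the schema names departments.

none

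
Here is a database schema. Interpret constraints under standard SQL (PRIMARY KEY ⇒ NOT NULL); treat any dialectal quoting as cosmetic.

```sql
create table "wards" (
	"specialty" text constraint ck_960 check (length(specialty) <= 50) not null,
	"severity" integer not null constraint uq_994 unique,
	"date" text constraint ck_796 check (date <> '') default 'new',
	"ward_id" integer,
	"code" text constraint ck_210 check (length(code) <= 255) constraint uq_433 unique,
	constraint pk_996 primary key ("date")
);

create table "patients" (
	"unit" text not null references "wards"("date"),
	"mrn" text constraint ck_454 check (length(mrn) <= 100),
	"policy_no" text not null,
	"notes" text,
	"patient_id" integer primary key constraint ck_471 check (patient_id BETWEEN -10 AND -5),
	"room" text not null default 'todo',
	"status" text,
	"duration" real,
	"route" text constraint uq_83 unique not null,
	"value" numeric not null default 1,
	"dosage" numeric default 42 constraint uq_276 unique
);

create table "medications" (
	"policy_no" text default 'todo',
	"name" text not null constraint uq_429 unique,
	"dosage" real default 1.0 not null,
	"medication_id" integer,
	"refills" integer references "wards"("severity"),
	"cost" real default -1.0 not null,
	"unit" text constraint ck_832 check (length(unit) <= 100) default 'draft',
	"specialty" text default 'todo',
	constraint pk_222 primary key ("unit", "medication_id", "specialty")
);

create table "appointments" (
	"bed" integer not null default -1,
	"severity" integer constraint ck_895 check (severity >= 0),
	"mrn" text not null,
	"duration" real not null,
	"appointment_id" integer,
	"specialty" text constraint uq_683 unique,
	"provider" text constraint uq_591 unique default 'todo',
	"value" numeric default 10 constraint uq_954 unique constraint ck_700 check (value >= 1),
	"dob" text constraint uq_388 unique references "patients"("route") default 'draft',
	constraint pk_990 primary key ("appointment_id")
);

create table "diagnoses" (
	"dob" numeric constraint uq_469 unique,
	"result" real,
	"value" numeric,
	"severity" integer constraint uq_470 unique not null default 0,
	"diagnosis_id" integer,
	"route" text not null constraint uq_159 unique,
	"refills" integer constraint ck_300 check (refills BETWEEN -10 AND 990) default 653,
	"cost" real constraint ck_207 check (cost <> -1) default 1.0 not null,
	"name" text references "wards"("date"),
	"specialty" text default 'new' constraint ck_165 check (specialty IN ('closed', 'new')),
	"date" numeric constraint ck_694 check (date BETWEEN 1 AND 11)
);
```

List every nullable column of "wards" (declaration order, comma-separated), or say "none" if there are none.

ward_id, code

- specialty: declared NOT NULL → not nullable.
- severity: declared NOT NULL → not nullable.
- date: part of the PRIMARY KEY, which implies NOT NULL → not nullable.
- ward_id: no NOT NULL constraint applies → nullable.
- code: CHECK does not forbid NULL (a CHECK constraint passes when its expression is NULL) → nullable.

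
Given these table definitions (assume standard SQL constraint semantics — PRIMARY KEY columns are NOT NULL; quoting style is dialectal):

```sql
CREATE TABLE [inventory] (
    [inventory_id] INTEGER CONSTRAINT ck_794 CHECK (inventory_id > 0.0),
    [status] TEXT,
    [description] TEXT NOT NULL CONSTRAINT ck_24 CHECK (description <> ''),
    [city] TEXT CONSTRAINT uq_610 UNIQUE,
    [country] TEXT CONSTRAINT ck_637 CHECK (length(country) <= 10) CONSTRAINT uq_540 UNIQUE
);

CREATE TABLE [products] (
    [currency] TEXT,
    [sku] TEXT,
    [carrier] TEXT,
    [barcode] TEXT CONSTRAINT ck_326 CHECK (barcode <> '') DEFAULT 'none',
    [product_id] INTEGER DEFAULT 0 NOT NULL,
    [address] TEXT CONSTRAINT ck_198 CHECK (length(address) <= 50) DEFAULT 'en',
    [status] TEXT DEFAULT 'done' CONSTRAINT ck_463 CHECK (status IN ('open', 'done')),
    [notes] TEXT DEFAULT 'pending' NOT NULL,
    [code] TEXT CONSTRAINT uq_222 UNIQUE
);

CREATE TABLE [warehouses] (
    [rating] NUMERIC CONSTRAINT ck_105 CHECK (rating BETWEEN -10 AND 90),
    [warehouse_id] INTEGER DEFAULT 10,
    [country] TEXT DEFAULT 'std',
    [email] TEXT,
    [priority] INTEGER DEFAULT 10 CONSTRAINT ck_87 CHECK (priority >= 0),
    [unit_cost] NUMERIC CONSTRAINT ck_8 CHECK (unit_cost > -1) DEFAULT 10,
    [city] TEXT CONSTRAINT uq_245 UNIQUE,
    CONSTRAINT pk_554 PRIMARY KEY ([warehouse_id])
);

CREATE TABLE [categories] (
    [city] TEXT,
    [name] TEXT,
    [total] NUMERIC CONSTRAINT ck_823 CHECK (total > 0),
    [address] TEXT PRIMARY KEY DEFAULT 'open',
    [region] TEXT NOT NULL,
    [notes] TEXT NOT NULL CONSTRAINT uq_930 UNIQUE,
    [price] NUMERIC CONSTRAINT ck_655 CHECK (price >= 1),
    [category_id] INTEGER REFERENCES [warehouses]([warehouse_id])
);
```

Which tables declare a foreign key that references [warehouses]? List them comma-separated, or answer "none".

categories

- categories.category_id references warehouses(warehouse_id).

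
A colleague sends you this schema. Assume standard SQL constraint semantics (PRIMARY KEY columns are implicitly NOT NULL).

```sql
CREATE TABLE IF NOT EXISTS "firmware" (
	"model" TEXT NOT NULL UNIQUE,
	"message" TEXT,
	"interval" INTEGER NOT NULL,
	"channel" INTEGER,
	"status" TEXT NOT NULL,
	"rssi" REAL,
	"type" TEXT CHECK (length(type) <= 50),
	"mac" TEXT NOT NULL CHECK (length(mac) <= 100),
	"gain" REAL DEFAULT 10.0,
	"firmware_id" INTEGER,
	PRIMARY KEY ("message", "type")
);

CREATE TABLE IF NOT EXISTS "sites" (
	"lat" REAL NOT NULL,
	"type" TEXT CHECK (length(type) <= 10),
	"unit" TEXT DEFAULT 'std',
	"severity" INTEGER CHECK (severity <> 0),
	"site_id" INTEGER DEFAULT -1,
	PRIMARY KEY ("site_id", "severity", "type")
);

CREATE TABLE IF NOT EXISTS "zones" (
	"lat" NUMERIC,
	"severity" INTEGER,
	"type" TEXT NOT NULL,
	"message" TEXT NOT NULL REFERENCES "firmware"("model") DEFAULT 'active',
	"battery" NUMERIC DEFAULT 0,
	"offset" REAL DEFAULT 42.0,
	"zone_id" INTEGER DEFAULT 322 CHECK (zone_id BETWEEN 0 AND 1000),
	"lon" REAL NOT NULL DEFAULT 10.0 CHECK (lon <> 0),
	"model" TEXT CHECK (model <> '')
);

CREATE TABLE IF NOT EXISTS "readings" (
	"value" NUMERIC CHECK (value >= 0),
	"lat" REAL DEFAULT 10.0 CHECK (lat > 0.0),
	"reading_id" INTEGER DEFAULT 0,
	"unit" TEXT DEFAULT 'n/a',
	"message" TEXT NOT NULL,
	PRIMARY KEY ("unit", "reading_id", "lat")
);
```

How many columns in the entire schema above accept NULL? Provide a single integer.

12

firmware: 4 nullable (channel, rssi, gain, firmware_id — PK (message, type) and explicit NOT NULL columns excluded).
sites: 1 nullable (unit — PK (site_id, severity, type) and explicit NOT NULL columns excluded).
zones: 6 nullable (lat, severity, battery, offset, zone_id, model — PK none and explicit NOT NULL columns excluded).
readings: 1 nullable (value — PK (unit, reading_id, lat) and explicit NOT NULL columns excluded).
Total: 4 + 1 + 6 + 1 = 12.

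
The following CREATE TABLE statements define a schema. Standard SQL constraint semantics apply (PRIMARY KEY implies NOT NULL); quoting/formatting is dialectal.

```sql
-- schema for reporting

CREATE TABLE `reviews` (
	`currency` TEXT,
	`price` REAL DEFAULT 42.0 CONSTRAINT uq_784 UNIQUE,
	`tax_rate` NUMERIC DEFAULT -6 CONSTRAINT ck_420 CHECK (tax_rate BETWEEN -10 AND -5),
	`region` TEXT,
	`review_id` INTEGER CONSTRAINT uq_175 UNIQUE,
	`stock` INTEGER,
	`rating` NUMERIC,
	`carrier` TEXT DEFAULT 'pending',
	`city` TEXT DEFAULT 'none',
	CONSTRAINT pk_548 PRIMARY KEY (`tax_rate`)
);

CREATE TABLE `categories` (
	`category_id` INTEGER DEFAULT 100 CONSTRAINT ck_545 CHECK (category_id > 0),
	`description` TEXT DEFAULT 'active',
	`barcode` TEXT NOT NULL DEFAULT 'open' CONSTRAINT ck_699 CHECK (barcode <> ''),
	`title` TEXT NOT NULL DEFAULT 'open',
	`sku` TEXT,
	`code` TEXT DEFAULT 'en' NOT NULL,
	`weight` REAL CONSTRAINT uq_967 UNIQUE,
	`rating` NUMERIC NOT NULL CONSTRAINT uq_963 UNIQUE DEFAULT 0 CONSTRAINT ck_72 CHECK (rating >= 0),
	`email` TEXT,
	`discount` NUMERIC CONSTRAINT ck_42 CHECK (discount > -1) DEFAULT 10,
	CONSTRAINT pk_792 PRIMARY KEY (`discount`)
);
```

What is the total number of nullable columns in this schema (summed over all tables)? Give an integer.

reviews: 8 nullable (currency, price, region, review_id, stock, rating, carrier, city — PK (tax_rate) and explicit NOT NULL columns excluded).
categories: 5 nullable (category_id, description, sku, weight, email — PK (discount) and explicit NOT NULL columns excluded).
Total: 8 + 5 = 13.

13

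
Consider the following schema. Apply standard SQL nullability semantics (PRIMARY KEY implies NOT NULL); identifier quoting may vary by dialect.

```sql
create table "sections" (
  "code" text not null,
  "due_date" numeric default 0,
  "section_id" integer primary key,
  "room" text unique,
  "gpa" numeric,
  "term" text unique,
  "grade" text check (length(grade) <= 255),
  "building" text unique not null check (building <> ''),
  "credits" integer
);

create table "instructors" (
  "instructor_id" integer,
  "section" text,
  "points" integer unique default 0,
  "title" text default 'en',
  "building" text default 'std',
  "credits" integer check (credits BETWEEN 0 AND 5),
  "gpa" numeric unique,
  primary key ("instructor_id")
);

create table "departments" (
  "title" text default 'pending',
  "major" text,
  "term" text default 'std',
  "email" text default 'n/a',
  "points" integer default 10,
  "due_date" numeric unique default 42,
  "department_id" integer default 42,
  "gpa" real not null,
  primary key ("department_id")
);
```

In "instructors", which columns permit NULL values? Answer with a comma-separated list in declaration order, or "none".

- instructor_id: part of the PRIMARY KEY, which implies NOT NULL → not nullable.
- section: no NOT NULL constraint applies → nullable.
- points: UNIQUE does not imply NOT NULL → nullable.
- title: DEFAULT only fills an omitted column; an explicit NULL is still allowed → nullable.
- building: DEFAULT only fills an omitted column; an explicit NULL is still allowed → nullable.
- credits: CHECK does not forbid NULL (a CHECK constraint passes when its expression is NULL) → nullable.
- gpa: UNIQUE does not imply NOT NULL → nullable.

section, points, title, building, credits, gpa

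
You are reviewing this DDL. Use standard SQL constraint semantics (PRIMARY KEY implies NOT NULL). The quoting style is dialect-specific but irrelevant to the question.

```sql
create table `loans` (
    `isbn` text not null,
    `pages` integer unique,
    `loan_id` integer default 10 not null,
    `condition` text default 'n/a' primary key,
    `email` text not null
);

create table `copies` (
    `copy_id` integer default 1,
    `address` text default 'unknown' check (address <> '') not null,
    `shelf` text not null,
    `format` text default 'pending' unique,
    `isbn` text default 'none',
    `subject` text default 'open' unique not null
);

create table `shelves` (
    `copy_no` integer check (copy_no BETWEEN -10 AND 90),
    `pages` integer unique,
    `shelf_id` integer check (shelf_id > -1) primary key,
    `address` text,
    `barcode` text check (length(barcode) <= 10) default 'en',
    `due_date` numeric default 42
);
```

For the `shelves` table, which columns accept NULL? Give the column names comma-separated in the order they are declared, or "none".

copy_no, pages, address, barcode, due_date

- copy_no: CHECK does not forbid NULL (a CHECK constraint passes when its expression is NULL) → nullable.
- pages: UNIQUE does not imply NOT NULL → nullable.
- shelf_id: part of the PRIMARY KEY, which implies NOT NULL → not nullable.
- address: no NOT NULL constraint applies → nullable.
- barcode: CHECK does not forbid NULL (a CHECK constraint passes when its expression is NULL) → nullable.
- due_date: DEFAULT only fills an omitted column; an explicit NULL is still allowed → nullable.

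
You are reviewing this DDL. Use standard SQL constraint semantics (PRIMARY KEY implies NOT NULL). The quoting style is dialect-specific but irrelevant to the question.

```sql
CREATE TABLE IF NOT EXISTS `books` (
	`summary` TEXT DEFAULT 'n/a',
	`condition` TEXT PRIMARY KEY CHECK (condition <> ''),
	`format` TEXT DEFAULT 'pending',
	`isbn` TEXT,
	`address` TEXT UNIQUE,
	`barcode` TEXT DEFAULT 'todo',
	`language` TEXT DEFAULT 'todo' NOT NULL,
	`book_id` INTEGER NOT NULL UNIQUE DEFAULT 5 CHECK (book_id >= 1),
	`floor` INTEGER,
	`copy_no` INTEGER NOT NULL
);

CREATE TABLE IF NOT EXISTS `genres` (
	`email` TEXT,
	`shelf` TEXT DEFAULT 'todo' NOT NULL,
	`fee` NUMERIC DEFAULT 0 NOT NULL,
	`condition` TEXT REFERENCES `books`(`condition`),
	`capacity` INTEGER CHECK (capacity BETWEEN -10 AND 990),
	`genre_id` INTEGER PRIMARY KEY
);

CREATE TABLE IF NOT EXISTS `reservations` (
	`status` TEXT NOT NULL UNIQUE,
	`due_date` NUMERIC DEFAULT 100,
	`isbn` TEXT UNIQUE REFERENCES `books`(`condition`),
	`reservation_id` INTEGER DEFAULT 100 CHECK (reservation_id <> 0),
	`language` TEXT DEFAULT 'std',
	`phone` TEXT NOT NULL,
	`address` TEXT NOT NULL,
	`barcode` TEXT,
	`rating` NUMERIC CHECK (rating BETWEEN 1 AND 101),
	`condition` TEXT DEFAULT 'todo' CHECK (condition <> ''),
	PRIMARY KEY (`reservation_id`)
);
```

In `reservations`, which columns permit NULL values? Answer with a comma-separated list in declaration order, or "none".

due_date, isbn, language, barcode, rating, condition

- status: declared NOT NULL → not nullable.
- due_date: DEFAULT only fills an omitted column; an explicit NULL is still allowed → nullable.
- isbn: a foreign key column may be NULL unless separately constrained → nullable.
- reservation_id: part of the PRIMARY KEY, which implies NOT NULL → not nullable.
- language: DEFAULT only fills an omitted column; an explicit NULL is still allowed → nullable.
- phone: declared NOT NULL → not nullable.
- address: declared NOT NULL → not nullable.
- barcode: no NOT NULL constraint applies → nullable.
- rating: CHECK does not forbid NULL (a CHECK constraint passes when its expression is NULL) → nullable.
- condition: CHECK does not forbid NULL (a CHECK constraint passes when its expression is NULL) → nullable.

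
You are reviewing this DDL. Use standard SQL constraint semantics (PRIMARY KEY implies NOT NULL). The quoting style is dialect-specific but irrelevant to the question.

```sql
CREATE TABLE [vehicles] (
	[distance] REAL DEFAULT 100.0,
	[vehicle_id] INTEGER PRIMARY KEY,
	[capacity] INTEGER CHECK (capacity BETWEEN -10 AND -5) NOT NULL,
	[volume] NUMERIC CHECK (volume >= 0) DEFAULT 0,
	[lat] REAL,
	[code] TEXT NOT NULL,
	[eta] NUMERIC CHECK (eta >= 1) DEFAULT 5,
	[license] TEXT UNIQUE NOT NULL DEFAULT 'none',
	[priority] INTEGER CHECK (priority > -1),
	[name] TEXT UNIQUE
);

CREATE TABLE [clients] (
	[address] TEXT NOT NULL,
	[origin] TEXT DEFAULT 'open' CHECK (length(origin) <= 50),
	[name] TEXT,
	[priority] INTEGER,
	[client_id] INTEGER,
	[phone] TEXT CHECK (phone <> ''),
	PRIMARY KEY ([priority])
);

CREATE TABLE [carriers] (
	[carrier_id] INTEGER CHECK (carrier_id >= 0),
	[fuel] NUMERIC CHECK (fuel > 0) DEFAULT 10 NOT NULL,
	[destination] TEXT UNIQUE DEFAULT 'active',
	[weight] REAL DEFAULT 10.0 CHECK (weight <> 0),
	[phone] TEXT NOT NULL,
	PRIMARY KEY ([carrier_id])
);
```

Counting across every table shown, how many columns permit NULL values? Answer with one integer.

12

vehicles: 6 nullable (distance, volume, lat, eta, priority, name — PK (vehicle_id) and explicit NOT NULL columns excluded).
clients: 4 nullable (origin, name, client_id, phone — PK (priority) and explicit NOT NULL columns excluded).
carriers: 2 nullable (destination, weight — PK (carrier_id) and explicit NOT NULL columns excluded).
Total: 6 + 4 + 2 = 12.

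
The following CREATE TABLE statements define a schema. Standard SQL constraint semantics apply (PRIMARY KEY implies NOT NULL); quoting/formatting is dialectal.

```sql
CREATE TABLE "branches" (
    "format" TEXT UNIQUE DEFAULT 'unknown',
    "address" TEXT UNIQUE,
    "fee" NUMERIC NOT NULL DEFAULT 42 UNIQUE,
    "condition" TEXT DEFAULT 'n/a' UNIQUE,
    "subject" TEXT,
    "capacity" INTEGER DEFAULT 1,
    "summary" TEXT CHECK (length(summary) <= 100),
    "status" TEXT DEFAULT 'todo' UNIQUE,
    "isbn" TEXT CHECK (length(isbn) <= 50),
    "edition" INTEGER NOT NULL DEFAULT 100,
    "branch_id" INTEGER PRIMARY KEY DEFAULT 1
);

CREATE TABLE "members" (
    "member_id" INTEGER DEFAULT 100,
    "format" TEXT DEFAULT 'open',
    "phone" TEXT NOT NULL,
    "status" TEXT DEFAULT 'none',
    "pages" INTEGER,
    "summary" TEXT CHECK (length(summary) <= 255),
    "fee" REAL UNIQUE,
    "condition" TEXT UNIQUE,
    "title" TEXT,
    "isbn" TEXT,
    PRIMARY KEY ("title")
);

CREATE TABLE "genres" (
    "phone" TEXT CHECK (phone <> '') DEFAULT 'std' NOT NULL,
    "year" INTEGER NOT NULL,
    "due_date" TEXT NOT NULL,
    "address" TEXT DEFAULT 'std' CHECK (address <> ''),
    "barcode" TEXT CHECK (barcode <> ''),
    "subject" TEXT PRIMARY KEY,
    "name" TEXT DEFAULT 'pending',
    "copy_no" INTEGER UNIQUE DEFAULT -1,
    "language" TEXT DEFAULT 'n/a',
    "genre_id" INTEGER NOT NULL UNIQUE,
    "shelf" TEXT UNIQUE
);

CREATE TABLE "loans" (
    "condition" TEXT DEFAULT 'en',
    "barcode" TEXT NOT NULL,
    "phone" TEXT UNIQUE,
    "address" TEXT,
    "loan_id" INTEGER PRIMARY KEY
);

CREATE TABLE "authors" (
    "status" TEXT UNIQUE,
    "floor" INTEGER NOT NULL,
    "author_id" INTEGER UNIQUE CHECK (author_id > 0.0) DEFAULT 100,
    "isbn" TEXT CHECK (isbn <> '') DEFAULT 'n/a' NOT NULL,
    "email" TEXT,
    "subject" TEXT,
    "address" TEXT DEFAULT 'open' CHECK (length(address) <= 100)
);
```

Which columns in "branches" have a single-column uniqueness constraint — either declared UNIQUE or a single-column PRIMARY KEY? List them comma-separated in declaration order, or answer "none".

- format: declared UNIQUE → unique.
- address: declared UNIQUE → unique.
- fee: declared UNIQUE → unique.
- condition: declared UNIQUE → unique.
- subject: no UNIQUE or single-column PK constraint.
- capacity: no UNIQUE or single-column PK constraint.
- summary: no UNIQUE or single-column PK constraint.
- status: declared UNIQUE → unique.
- isbn: no UNIQUE or single-column PK constraint.
- edition: no UNIQUE or single-column PK constraint.
- branch_id: single-column PRIMARY KEY → unique.

format, address, fee, condition, status, branch_id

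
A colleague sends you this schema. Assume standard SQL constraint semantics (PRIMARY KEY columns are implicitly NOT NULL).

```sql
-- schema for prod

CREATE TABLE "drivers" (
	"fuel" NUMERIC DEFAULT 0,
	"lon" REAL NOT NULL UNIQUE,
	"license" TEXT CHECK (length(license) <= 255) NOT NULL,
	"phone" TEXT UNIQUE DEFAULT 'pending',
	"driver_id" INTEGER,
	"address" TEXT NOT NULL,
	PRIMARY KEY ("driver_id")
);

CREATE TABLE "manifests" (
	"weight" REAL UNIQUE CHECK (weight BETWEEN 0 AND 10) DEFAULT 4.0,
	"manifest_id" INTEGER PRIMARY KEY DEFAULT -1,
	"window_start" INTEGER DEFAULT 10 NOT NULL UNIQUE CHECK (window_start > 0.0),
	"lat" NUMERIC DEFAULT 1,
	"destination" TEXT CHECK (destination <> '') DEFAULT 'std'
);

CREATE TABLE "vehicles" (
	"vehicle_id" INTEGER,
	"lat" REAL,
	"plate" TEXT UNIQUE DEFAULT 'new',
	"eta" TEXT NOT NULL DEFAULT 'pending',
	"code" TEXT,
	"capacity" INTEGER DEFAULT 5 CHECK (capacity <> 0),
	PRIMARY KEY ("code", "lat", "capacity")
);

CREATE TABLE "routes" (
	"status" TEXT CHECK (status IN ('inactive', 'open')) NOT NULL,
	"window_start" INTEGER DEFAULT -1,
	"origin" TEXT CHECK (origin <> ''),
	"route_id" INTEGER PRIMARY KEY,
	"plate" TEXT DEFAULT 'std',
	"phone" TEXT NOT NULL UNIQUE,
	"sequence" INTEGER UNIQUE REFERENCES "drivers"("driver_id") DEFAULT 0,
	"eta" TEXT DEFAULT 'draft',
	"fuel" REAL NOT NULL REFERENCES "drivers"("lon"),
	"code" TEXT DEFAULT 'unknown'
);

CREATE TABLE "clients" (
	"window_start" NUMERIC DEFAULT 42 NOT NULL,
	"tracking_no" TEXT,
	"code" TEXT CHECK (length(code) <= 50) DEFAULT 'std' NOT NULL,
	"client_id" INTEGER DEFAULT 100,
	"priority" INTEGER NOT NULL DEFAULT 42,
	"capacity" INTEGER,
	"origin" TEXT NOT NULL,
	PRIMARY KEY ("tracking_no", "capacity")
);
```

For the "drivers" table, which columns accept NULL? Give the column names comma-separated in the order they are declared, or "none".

fuel, phone

- fuel: DEFAULT only fills an omitted column; an explicit NULL is still allowed → nullable.
- lon: declared NOT NULL → not nullable.
- license: declared NOT NULL → not nullable.
- phone: UNIQUE does not imply NOT NULL → nullable.
- driver_id: part of the PRIMARY KEY, which implies NOT NULL → not nullable.
- address: declared NOT NULL → not nullable.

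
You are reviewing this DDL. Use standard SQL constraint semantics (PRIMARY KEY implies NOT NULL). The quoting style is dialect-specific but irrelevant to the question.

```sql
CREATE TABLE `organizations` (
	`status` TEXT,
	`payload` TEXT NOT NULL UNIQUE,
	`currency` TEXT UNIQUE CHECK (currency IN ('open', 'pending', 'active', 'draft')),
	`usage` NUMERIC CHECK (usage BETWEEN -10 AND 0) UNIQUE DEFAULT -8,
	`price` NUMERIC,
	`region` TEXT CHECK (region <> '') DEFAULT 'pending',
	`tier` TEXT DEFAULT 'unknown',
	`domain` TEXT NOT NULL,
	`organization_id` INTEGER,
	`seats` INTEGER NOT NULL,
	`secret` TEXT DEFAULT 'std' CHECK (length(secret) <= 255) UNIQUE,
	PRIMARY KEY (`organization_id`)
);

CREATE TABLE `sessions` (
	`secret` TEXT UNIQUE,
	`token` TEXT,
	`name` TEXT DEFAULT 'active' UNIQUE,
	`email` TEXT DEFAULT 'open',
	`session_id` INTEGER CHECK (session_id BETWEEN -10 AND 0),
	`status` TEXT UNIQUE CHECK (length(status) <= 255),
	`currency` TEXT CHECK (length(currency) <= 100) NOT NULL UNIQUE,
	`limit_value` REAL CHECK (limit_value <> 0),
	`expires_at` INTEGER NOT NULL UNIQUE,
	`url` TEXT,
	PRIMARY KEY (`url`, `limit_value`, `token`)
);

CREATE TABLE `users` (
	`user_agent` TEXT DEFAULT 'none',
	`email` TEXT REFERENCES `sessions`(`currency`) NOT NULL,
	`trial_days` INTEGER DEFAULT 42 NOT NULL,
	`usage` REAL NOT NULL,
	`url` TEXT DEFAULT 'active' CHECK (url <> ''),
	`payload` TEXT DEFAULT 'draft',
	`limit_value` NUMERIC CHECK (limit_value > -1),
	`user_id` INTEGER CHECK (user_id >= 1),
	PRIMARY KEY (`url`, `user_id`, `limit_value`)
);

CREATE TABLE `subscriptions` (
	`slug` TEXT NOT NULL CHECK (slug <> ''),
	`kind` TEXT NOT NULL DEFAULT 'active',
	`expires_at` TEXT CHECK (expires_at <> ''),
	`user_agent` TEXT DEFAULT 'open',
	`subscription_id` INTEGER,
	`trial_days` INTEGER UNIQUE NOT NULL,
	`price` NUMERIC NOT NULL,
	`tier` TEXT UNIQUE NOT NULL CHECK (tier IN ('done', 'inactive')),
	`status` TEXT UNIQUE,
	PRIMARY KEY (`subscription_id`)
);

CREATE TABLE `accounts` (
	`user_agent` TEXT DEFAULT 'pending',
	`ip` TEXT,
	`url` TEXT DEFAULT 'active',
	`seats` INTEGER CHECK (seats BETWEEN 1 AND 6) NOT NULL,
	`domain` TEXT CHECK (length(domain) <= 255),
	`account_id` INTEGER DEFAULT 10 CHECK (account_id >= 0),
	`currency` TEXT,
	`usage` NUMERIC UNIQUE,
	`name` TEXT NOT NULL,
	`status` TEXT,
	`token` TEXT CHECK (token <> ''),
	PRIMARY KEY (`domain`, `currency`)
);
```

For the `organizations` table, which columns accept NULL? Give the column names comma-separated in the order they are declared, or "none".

status, currency, usage, price, region, tier, secret

- status: no NOT NULL constraint applies → nullable.
- payload: declared NOT NULL → not nullable.
- currency: CHECK does not forbid NULL (a CHECK constraint passes when its expression is NULL) → nullable.
- usage: CHECK does not forbid NULL (a CHECK constraint passes when its expression is NULL) → nullable.
- price: no NOT NULL constraint applies → nullable.
- region: CHECK does not forbid NULL (a CHECK constraint passes when its expression is NULL) → nullable.
- tier: DEFAULT only fills an omitted column; an explicit NULL is still allowed → nullable.
- domain: declared NOT NULL → not nullable.
- organization_id: part of the PRIMARY KEY, which implies NOT NULL → not nullable.
- seats: declared NOT NULL → not nullable.
- secret: CHECK does not forbid NULL (a CHECK constraint passes when its expression is NULL) → nullable.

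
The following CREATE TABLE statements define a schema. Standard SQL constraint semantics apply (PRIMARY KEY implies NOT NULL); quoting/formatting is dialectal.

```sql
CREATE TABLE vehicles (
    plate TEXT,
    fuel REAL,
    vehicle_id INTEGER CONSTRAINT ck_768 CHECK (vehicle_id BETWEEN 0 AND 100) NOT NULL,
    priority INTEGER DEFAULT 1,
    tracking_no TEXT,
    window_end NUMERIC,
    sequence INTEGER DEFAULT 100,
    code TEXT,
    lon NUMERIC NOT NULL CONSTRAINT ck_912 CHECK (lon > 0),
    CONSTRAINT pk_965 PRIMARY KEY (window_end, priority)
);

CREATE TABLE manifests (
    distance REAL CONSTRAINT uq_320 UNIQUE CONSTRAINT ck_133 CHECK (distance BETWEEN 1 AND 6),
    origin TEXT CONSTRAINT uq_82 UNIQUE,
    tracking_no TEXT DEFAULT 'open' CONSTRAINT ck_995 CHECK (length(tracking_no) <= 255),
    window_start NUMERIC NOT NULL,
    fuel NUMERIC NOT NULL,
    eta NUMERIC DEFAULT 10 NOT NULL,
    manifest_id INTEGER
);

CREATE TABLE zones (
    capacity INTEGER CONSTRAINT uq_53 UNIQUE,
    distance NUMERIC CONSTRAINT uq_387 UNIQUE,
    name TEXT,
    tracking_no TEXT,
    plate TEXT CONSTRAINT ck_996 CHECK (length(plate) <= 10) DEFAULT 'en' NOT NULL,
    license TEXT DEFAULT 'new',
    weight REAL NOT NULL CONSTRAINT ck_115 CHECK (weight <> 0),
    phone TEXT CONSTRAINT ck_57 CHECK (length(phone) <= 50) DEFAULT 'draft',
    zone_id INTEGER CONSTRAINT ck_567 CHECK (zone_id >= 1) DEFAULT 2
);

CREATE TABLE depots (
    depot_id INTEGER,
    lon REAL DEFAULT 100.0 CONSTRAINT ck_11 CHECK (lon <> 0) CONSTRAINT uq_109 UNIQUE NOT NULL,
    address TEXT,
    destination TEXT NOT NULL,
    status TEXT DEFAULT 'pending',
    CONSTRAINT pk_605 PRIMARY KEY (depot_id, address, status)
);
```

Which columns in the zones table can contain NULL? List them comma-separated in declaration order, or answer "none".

- capacity: UNIQUE does not imply NOT NULL → nullable.
- distance: UNIQUE does not imply NOT NULL → nullable.
- name: no NOT NULL constraint applies → nullable.
- tracking_no: no NOT NULL constraint applies → nullable.
- plate: declared NOT NULL → not nullable.
- license: DEFAULT only fills an omitted column; an explicit NULL is still allowed → nullable.
- weight: declared NOT NULL → not nullable.
- phone: CHECK does not forbid NULL (a CHECK constraint passes when its expression is NULL) → nullable.
- zone_id: CHECK does not forbid NULL (a CHECK constraint passes when its expression is NULL) → nullable.

capacity, distance, name, tracking_no, license, phone, zone_id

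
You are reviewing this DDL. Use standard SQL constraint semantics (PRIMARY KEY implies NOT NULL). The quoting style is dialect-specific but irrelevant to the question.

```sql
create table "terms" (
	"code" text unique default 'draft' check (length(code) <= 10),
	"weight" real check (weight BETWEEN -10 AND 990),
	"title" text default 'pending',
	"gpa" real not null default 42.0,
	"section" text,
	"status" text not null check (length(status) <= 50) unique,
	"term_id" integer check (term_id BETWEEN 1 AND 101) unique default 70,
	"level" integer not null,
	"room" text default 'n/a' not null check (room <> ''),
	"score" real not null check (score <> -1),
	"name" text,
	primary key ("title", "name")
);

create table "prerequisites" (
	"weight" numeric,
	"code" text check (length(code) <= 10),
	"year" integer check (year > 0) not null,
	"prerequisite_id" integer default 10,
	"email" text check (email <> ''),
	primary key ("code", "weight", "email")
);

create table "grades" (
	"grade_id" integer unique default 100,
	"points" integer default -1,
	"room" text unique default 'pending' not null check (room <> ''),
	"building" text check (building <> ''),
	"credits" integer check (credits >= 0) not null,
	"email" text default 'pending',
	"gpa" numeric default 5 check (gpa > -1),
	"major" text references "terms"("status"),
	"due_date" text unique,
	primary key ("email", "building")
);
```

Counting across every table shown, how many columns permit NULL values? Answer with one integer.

10

terms: 4 nullable (code, weight, section, term_id — PK (title, name) and explicit NOT NULL columns excluded).
prerequisites: 1 nullable (prerequisite_id — PK (code, weight, email) and explicit NOT NULL columns excluded).
grades: 5 nullable (grade_id, points, gpa, major, due_date — PK (email, building) and explicit NOT NULL columns excluded).
Total: 4 + 1 + 5 = 10.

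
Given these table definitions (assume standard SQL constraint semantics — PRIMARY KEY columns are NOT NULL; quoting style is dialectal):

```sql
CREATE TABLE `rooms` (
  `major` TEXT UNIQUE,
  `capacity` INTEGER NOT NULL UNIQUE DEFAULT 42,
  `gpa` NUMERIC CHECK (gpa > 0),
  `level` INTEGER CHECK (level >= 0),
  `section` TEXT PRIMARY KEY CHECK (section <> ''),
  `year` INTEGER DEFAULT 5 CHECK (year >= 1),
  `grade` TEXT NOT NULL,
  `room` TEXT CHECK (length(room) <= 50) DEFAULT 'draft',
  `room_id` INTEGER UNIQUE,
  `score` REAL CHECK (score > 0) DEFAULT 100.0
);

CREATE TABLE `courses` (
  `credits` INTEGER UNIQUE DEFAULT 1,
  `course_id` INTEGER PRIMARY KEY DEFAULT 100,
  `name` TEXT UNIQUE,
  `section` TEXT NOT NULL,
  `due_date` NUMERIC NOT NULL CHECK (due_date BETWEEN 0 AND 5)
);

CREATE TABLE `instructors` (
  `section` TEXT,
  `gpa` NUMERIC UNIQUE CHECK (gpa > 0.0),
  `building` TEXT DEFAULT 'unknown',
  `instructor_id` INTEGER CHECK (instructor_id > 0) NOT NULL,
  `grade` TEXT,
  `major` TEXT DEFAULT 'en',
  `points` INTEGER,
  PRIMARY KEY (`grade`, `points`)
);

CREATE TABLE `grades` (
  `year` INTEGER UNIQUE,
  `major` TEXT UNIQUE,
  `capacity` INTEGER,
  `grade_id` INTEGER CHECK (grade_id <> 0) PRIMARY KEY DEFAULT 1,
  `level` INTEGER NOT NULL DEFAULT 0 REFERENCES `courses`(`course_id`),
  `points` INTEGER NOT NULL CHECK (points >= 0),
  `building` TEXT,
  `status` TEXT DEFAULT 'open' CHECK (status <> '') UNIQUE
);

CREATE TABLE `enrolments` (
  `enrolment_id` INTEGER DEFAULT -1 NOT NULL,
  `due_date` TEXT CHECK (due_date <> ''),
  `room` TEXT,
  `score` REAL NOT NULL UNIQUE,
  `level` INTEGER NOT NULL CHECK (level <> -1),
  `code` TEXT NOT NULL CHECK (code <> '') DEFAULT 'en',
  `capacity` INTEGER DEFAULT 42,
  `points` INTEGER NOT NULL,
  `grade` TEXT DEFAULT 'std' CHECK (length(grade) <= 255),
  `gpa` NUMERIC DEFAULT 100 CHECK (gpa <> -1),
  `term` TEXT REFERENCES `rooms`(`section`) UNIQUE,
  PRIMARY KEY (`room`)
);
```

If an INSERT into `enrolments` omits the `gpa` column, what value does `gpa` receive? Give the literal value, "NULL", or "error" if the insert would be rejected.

100

gpa has an explicit DEFAULT 100.
When the column is omitted from an INSERT, that default is used.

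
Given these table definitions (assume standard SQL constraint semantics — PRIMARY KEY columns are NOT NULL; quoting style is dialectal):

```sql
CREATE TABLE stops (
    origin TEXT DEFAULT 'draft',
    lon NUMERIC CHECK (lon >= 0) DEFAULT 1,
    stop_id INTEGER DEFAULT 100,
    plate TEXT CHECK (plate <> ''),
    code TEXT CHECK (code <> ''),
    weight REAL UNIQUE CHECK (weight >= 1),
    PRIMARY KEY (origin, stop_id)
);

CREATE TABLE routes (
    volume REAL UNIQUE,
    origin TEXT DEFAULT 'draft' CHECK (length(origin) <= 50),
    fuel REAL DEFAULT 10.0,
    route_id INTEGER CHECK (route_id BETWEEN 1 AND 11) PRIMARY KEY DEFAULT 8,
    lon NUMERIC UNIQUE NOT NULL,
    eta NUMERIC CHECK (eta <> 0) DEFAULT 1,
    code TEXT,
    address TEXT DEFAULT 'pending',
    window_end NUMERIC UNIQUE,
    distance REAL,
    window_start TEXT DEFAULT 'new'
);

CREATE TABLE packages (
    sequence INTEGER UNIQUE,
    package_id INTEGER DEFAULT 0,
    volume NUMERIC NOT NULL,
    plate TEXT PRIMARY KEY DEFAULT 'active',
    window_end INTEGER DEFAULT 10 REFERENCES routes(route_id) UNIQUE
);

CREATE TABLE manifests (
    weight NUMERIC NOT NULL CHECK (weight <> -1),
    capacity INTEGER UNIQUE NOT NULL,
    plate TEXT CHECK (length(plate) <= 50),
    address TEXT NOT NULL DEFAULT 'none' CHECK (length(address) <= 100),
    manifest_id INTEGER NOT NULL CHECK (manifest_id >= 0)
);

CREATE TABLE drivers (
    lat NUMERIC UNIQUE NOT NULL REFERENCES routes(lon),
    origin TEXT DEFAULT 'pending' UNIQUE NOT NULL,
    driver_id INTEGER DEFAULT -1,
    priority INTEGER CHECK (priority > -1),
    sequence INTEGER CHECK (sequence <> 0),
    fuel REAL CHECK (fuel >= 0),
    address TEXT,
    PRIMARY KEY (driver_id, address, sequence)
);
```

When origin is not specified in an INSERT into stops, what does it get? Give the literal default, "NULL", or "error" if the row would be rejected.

origin has an explicit DEFAULT 'draft'.
When the column is omitted from an INSERT, that default is used.

'draft'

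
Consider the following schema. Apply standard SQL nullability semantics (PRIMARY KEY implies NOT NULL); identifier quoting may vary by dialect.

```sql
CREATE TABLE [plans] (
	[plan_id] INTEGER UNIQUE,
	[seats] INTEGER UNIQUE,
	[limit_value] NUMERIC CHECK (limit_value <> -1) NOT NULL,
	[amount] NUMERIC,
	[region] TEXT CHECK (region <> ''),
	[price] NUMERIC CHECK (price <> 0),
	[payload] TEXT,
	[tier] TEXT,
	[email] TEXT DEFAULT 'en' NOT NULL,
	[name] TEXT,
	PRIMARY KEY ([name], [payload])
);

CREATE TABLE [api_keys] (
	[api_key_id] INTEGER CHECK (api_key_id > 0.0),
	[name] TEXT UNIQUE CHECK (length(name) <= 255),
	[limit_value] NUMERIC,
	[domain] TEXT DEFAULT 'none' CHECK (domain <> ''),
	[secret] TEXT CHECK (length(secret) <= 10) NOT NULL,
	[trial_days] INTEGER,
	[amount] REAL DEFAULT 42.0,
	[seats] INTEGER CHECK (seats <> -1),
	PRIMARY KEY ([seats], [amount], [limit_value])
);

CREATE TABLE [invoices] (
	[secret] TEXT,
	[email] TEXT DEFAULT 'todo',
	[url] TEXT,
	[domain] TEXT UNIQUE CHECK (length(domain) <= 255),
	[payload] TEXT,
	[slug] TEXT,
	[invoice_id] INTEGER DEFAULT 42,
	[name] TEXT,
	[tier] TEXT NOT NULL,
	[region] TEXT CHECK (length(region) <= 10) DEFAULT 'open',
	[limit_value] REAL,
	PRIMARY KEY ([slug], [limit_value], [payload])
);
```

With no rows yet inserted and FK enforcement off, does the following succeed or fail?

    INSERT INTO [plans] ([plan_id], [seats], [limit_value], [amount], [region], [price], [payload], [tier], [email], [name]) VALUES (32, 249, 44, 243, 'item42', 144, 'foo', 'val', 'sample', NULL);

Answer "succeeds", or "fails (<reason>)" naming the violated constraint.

fails (NOT NULL on name)

name is explicitly set to NULL, but name is part of the PRIMARY KEY (implied NOT NULL).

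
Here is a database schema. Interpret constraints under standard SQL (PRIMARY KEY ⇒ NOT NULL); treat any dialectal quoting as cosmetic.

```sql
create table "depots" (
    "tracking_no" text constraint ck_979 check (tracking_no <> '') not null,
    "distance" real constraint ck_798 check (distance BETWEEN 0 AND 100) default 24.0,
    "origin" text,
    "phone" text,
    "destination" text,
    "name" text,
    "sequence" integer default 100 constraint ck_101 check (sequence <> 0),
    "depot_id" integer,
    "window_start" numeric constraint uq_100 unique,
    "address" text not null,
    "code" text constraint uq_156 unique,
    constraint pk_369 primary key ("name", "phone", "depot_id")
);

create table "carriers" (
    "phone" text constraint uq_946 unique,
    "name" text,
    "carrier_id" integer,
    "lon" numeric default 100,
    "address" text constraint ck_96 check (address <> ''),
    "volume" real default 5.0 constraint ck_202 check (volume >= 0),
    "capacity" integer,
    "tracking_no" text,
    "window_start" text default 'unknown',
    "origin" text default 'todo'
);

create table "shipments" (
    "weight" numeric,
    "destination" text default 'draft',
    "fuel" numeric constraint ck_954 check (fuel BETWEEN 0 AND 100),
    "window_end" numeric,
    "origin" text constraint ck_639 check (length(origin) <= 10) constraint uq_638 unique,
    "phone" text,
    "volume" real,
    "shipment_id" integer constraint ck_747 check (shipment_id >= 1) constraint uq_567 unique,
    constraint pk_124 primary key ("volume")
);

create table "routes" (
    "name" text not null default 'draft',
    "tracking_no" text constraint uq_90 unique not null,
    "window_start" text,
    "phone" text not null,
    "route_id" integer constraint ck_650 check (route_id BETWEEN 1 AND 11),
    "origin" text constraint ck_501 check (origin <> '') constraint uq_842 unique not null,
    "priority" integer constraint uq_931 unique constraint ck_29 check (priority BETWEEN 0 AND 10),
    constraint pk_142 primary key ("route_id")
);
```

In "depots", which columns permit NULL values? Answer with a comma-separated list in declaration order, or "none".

- tracking_no: declared NOT NULL → not nullable.
- distance: CHECK does not forbid NULL (a CHECK constraint passes when its expression is NULL) → nullable.
- origin: no NOT NULL constraint applies → nullable.
- phone: part of the PRIMARY KEY, which implies NOT NULL → not nullable.
- destination: no NOT NULL constraint applies → nullable.
- name: part of the PRIMARY KEY, which implies NOT NULL → not nullable.
- sequence: CHECK does not forbid NULL (a CHECK constraint passes when its expression is NULL) → nullable.
- depot_id: part of the PRIMARY KEY, which implies NOT NULL → not nullable.
- window_start: UNIQUE does not imply NOT NULL → nullable.
- address: declared NOT NULL → not nullable.
- code: UNIQUE does not imply NOT NULL → nullable.

distance, origin, destination, sequence, window_start, code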